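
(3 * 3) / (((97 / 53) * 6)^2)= 2809 / 37636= 0.07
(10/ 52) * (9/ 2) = 45/ 52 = 0.87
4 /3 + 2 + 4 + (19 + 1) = 82 /3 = 27.33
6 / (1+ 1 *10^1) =6 / 11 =0.55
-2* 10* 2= -40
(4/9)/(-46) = -2/207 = -0.01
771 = 771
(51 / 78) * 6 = 51 / 13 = 3.92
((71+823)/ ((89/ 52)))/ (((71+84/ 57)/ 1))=294424/ 40851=7.21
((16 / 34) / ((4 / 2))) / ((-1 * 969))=-4 / 16473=-0.00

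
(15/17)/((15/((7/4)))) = 7/68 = 0.10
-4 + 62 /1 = 58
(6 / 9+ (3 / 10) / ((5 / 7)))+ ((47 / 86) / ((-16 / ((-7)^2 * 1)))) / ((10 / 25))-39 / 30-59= -13085257 / 206400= -63.40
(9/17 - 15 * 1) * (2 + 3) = -1230/17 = -72.35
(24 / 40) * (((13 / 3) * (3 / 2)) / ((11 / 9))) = 351 / 110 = 3.19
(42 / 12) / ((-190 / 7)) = -49 / 380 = -0.13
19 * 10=190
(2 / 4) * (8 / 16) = 0.25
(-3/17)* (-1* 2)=6/17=0.35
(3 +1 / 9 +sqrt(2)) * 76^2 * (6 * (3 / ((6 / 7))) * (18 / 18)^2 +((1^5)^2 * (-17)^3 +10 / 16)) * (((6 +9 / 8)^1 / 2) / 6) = -1878796703 / 36 -268399529 * sqrt(2) / 16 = -75912188.18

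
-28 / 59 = -0.47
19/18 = 1.06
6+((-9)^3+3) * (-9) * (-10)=-65334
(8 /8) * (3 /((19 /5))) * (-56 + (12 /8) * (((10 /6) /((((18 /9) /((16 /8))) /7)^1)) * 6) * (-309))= -25658.68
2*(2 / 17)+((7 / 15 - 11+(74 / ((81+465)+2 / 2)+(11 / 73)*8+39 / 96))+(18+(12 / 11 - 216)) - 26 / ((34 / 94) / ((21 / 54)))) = -2509815901951 / 10752619680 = -233.41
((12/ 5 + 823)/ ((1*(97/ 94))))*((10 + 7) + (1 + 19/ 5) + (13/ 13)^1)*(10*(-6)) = -530699184/ 485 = -1094225.12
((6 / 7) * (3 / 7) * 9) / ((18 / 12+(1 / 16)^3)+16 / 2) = 221184 / 635579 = 0.35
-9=-9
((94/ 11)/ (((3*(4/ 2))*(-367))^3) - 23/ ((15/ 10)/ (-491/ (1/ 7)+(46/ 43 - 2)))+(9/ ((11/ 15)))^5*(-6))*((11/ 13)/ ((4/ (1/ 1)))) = -59811565774880104946693/ 174769034934512304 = -342232.05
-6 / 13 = -0.46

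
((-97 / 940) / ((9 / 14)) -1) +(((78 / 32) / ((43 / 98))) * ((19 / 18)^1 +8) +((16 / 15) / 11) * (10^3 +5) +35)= 2906743589 / 16006320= 181.60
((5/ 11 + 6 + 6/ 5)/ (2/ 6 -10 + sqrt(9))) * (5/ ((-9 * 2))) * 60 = 19.14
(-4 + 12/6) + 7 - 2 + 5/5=4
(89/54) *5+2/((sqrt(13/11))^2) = 9.93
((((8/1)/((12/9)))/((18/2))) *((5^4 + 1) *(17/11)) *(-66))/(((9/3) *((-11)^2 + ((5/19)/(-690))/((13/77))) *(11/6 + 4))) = -2901945696/144351515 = -20.10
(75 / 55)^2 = 225 / 121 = 1.86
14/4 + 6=19/2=9.50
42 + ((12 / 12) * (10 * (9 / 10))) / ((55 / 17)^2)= 129651 / 3025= 42.86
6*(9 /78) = 9 /13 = 0.69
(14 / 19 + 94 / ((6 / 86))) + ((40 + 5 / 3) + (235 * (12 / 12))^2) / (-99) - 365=2397265 / 5643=424.82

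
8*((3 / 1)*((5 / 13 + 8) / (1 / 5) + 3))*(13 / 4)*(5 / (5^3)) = 3504 / 25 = 140.16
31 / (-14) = -31 / 14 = -2.21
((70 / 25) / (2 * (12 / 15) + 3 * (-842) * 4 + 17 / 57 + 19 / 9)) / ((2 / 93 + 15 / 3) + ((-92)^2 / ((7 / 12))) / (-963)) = 27793143 / 1007118572246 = 0.00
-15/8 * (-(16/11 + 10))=945/44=21.48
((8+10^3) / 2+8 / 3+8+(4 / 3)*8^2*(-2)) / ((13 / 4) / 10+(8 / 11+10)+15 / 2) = 151360 / 8163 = 18.54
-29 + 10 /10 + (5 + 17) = -6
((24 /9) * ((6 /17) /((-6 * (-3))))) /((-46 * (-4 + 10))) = -0.00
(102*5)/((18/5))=425/3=141.67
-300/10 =-30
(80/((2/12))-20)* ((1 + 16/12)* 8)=25760/3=8586.67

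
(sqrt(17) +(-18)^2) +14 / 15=sqrt(17) +4874 / 15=329.06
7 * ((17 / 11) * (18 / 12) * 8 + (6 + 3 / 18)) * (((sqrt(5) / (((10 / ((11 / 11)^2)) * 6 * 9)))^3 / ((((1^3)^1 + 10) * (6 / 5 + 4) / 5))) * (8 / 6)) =11417 * sqrt(5) / 17833742784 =0.00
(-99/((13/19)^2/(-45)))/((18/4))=357390/169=2114.73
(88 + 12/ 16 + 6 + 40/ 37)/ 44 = 14183/ 6512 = 2.18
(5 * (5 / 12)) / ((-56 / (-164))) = 1025 / 168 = 6.10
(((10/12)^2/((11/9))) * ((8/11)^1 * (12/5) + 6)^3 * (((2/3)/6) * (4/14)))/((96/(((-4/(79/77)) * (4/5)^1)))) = -715822/2628725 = -0.27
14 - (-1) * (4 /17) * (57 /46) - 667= -255209 /391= -652.71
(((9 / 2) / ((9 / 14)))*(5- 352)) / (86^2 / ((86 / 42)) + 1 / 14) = -34006 / 50569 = -0.67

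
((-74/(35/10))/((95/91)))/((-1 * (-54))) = -962/2565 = -0.38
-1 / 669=-0.00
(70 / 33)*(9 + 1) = 700 / 33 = 21.21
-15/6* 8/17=-20/17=-1.18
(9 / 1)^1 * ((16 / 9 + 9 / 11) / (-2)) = -257 / 22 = -11.68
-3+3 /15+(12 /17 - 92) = -7998 /85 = -94.09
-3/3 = -1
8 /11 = 0.73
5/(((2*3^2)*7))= 5/126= 0.04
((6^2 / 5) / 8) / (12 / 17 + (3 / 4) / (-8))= 272 / 185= 1.47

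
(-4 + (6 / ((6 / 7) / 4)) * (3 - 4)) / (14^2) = -8 / 49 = -0.16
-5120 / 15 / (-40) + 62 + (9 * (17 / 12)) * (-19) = -10303 / 60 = -171.72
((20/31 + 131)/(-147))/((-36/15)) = 2915/7812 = 0.37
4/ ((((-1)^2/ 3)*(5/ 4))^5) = 995328/ 3125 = 318.50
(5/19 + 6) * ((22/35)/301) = 374/28595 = 0.01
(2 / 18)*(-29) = -29 / 9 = -3.22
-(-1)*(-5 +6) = 1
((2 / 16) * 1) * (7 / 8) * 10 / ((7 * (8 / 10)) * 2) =25 / 256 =0.10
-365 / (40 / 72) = -657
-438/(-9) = 146/3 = 48.67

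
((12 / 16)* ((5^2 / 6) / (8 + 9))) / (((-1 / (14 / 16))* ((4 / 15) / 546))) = -716625 / 2176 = -329.33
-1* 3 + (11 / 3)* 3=8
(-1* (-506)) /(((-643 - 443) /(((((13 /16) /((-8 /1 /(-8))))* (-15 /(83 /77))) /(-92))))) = -55055 /961472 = -0.06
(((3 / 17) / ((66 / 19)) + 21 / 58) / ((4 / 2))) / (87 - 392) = -2239 / 3308030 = -0.00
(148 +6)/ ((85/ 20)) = 616/ 17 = 36.24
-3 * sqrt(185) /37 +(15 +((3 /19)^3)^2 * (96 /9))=705695991 /47045881 - 3 * sqrt(185) /37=13.90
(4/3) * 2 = 8/3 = 2.67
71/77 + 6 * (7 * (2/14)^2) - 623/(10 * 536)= 686349/412720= 1.66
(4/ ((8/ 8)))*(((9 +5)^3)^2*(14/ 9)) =421654016/ 9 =46850446.22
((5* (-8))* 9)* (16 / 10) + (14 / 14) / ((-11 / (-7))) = -6329 / 11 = -575.36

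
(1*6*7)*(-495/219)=-6930/73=-94.93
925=925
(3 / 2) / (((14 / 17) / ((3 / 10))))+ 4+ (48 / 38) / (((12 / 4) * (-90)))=217459 / 47880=4.54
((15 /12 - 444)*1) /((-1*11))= 161 /4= 40.25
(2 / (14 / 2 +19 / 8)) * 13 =208 / 75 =2.77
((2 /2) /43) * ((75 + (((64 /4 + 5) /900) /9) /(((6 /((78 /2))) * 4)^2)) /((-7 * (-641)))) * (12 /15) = 12961183 /41675256000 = 0.00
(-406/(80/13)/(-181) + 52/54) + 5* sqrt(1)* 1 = 1236893/195480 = 6.33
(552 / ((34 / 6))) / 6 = 276 / 17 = 16.24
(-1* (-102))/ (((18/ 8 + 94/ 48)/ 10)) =24480/ 101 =242.38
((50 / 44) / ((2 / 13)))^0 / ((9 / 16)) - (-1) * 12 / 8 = 59 / 18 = 3.28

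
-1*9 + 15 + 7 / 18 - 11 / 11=97 / 18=5.39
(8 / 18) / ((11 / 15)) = 0.61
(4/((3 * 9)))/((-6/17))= -0.42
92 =92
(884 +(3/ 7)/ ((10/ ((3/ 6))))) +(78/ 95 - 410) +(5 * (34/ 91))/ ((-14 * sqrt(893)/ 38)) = 1263081/ 2660 - 170 * sqrt(893)/ 29939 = 474.67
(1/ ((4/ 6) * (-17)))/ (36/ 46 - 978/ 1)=23/ 254728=0.00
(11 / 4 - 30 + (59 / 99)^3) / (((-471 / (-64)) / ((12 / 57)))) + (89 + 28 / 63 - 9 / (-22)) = 1547001012259 / 17366411502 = 89.08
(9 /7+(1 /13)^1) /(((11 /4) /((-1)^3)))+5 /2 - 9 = -14005 /2002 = -7.00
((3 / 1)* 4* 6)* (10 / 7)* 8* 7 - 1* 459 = 5301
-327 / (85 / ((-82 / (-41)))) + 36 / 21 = -3558 / 595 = -5.98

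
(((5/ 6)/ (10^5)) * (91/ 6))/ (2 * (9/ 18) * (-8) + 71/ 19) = -1729/ 58320000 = -0.00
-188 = -188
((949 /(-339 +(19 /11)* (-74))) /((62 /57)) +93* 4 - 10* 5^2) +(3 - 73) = 1227709 /24490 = 50.13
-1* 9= -9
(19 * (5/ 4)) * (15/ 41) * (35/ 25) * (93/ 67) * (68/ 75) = 210273/ 13735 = 15.31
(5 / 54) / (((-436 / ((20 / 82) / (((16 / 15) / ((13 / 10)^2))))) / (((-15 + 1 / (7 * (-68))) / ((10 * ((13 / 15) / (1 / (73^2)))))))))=464165 / 17412223911936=0.00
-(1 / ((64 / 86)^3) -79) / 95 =501833 / 622592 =0.81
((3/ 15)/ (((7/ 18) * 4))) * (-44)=-198/ 35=-5.66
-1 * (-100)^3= 1000000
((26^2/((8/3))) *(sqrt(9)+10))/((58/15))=98865/116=852.28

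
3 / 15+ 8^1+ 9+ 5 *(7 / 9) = 949 / 45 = 21.09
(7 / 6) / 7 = 1 / 6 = 0.17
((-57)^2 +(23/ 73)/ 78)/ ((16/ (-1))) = -18499829/ 91104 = -203.06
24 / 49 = 0.49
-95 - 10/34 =-1620/17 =-95.29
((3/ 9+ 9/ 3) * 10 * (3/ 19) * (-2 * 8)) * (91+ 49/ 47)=-6921600/ 893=-7750.95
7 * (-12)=-84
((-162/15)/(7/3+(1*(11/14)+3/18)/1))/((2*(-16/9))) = 1701/1840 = 0.92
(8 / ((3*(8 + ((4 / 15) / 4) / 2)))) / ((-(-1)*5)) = 16 / 241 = 0.07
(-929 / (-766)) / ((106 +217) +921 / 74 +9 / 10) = 171865 / 47663584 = 0.00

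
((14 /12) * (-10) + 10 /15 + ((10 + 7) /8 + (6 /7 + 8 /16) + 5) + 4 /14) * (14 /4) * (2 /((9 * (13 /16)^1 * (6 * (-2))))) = 0.18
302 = 302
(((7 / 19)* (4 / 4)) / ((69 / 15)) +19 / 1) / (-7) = -8338 / 3059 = -2.73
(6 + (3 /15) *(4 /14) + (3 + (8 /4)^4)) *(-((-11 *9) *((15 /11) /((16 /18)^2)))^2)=-20973319065 /28672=-731491.32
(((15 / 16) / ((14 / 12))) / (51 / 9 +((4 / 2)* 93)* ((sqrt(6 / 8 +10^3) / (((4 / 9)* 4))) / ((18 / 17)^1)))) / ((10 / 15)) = -25920 / 37079983381 +225990* sqrt(4003) / 37079983381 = 0.00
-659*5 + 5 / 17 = -3294.71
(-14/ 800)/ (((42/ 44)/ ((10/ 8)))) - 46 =-46.02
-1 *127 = -127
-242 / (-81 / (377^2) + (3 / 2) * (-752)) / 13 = 0.02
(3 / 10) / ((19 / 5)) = 3 / 38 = 0.08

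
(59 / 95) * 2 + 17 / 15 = 2.38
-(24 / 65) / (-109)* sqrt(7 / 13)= 24* sqrt(91) / 92105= 0.00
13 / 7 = 1.86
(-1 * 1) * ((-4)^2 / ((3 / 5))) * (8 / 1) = -640 / 3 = -213.33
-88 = -88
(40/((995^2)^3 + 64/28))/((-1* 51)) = -280/346422985840186828941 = -0.00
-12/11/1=-12/11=-1.09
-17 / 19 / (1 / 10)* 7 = -1190 / 19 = -62.63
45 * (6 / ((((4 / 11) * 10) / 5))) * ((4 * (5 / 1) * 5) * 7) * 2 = 519750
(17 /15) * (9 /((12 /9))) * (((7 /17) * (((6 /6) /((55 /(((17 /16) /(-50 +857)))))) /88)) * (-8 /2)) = -357 /104156800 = -0.00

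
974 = 974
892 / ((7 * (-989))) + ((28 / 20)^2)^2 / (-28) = -4604589 / 17307500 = -0.27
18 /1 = 18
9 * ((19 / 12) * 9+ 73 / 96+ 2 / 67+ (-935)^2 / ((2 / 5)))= 42172904217 / 2144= 19670197.86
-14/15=-0.93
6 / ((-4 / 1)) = -1.50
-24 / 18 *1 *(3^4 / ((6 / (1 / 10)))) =-9 / 5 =-1.80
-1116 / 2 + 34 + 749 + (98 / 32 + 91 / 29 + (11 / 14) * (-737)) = -1129885 / 3248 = -347.87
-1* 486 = -486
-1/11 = -0.09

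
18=18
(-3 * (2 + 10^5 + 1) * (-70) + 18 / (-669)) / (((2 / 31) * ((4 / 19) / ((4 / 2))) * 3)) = 229864145423 / 223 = 1030780921.18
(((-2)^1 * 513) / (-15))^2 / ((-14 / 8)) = -467856 / 175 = -2673.46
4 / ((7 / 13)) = 52 / 7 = 7.43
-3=-3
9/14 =0.64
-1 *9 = -9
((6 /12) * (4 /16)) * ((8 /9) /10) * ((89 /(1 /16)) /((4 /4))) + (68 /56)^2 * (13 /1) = 308617 /8820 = 34.99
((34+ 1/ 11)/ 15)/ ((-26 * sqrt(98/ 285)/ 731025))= -18275625 * sqrt(570)/ 4004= -108972.17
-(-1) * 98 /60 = 49 /30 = 1.63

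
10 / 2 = 5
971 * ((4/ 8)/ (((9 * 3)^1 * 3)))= 971/ 162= 5.99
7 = 7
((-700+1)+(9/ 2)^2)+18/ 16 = -5421/ 8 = -677.62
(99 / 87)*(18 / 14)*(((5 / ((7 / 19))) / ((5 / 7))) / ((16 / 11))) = 62073 / 3248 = 19.11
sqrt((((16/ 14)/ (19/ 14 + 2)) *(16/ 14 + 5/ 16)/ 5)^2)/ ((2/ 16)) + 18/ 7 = 5534/ 1645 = 3.36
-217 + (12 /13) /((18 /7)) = -8449 /39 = -216.64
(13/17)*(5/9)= 65/153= 0.42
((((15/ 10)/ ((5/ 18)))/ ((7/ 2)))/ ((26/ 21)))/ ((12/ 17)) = 459/ 260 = 1.77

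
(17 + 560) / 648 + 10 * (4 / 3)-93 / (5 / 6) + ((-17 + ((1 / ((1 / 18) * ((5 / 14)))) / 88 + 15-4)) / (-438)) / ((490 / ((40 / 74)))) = -91863136837 / 943383672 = -97.38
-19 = -19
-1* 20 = -20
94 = 94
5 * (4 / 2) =10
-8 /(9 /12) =-10.67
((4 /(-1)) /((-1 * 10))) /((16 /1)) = 1 /40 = 0.02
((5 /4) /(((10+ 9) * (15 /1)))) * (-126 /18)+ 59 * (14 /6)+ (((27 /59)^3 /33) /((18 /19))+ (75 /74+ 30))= 3214239157381 /19058349684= 168.65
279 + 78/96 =4477/16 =279.81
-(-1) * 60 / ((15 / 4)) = 16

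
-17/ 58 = -0.29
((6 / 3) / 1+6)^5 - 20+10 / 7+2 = 229260 / 7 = 32751.43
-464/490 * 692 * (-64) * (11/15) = 113022976/3675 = 30754.55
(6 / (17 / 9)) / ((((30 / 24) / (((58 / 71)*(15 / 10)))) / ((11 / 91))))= 206712 / 549185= 0.38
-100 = -100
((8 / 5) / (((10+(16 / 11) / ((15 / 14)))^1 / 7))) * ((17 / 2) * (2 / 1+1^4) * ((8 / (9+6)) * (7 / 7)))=62832 / 4685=13.41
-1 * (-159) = 159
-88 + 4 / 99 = -8708 / 99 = -87.96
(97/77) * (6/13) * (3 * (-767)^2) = 1026126.47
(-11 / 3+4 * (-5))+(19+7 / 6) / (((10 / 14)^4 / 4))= 178889 / 625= 286.22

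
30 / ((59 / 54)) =1620 / 59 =27.46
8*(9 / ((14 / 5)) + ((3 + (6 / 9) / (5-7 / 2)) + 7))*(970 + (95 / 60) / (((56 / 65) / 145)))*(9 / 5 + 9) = 286000943 / 196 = 1459188.48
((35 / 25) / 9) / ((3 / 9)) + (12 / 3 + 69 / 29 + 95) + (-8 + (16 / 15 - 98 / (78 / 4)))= 169437 / 1885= 89.89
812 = 812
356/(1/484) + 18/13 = 2239970/13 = 172305.38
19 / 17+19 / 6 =437 / 102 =4.28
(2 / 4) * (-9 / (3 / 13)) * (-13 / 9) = 169 / 6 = 28.17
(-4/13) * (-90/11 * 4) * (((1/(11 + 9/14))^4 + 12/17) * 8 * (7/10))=39.81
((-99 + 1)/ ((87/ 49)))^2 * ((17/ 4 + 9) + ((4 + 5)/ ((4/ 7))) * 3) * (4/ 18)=2790163684/ 68121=40958.94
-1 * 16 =-16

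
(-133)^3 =-2352637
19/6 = 3.17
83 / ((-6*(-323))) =83 / 1938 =0.04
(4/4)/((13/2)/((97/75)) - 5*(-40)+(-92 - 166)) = -194/10277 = -0.02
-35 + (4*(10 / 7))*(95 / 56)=-1240 / 49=-25.31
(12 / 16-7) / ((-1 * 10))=5 / 8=0.62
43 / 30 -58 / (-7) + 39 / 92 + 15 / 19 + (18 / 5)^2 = 21926087 / 917700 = 23.89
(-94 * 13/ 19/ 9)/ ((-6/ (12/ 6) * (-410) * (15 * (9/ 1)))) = -611/ 14197275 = -0.00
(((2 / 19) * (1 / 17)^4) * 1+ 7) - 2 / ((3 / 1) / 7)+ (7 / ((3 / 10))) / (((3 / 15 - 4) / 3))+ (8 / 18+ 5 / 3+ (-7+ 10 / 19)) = -292072919 / 14282091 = -20.45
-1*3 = -3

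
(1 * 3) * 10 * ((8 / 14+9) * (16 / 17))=32160 / 119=270.25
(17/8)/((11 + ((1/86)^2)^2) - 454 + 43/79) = -9182899486/1912012322385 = -0.00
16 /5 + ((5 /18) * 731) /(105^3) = 13336571 /4167450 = 3.20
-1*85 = -85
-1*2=-2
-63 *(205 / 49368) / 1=-0.26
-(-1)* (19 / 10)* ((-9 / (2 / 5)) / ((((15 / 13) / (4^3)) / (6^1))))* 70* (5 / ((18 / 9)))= -2489760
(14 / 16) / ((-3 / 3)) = -7 / 8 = -0.88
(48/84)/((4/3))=3/7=0.43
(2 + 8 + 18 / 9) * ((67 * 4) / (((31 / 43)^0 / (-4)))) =-12864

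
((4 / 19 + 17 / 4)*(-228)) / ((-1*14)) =1017 / 14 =72.64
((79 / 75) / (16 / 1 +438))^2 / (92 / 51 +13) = 106097 / 291782962500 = 0.00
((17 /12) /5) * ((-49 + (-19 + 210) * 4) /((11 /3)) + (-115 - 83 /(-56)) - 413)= -63121 /672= -93.93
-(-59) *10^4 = 590000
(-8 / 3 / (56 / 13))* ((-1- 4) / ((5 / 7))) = 13 / 3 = 4.33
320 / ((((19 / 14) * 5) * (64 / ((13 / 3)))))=3.19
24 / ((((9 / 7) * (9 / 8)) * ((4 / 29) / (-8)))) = -25984 / 27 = -962.37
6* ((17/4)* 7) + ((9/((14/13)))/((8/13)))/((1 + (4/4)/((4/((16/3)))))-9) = 395277/2240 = 176.46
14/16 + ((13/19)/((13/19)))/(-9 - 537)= 1907/2184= 0.87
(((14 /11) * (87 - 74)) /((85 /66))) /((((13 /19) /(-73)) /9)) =-1048572 /85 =-12336.14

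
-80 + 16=-64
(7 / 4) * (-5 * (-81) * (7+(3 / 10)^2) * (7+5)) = 1206009 / 20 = 60300.45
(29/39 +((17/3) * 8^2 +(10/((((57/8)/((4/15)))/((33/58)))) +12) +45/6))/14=784089/28652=27.37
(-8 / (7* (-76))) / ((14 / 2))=2 / 931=0.00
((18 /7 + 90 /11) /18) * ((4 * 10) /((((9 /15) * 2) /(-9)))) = -13800 /77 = -179.22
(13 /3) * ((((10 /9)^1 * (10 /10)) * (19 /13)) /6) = 95 /81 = 1.17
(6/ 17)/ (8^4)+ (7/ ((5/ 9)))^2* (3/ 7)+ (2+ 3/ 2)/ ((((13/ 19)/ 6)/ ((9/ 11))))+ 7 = 12465635813/ 124467200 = 100.15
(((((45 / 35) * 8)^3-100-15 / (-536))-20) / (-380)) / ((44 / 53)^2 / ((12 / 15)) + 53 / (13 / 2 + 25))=-4500127036953 / 4493279788480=-1.00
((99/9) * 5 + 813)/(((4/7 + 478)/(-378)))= -1148364/1675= -685.59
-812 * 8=-6496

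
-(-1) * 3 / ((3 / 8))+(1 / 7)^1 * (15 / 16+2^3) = 1039 / 112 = 9.28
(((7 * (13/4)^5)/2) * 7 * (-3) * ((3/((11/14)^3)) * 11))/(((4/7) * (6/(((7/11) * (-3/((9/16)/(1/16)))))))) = 305775751099/2725888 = 112174.73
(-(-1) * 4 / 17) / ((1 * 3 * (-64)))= -1 / 816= -0.00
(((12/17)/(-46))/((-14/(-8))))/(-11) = 24/30107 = 0.00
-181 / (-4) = 181 / 4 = 45.25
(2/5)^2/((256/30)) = 3/160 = 0.02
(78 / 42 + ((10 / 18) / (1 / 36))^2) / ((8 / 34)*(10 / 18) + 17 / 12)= 1721556 / 6629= 259.70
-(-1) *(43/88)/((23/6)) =0.13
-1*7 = -7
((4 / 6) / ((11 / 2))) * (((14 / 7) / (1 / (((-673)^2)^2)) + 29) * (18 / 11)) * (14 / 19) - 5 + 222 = 137857224824179 / 2299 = 59963995138.83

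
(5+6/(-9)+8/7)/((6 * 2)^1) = 115/252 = 0.46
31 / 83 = 0.37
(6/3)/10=1/5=0.20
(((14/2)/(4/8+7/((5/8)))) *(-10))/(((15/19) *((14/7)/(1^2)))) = -1330/351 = -3.79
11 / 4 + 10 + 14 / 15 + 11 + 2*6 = 36.68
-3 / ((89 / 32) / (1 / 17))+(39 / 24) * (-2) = -20053 / 6052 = -3.31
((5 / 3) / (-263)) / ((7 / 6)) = -10 / 1841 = -0.01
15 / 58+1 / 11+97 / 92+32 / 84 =1100005 / 616308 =1.78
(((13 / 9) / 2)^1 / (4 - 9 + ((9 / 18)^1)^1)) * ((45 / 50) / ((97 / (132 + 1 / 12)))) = -4121 / 20952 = -0.20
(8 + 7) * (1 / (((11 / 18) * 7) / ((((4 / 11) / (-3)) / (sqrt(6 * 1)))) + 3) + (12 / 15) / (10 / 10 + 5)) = 285754 / 143309 - 10164 * sqrt(6) / 143309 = 1.82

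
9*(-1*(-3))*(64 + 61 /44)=77679 /44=1765.43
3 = 3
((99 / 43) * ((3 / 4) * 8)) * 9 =5346 / 43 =124.33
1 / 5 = 0.20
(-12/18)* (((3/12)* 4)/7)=-0.10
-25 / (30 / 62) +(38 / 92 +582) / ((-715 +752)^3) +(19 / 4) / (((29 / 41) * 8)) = -164816390485 / 3243412896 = -50.82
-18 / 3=-6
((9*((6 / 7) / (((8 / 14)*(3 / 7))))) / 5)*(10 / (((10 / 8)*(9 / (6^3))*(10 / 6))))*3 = 54432 / 25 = 2177.28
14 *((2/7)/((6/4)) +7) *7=2114/3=704.67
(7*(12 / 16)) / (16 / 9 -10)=-189 / 296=-0.64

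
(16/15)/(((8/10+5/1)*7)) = 0.03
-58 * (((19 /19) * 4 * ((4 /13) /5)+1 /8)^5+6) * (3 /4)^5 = -82.68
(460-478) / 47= -18 / 47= -0.38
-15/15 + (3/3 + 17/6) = 17/6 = 2.83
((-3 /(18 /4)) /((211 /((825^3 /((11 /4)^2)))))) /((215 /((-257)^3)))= 168048470700000 /9073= 18521819761.93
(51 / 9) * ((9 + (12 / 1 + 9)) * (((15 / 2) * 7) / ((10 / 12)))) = 10710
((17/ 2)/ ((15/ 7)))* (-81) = -3213/ 10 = -321.30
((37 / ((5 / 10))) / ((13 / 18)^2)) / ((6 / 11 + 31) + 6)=263736 / 69797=3.78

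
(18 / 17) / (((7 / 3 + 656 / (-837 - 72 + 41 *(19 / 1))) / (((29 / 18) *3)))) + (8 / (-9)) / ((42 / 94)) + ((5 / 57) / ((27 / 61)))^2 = -572041439644 / 149100765471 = -3.84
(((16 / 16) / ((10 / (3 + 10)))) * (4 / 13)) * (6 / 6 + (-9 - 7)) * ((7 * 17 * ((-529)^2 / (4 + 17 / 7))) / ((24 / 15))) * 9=-699322659 / 4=-174830664.75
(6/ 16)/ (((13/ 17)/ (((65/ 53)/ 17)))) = 15/ 424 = 0.04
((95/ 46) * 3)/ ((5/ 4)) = 114/ 23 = 4.96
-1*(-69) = 69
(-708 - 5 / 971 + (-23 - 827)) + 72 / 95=-143648273 / 92245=-1557.25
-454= -454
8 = 8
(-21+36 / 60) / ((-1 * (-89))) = -102 / 445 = -0.23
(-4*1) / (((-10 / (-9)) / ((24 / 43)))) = -432 / 215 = -2.01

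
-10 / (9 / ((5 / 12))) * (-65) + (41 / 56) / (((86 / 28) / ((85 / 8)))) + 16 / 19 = 23624237 / 705888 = 33.47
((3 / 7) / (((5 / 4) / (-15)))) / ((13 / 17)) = -612 / 91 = -6.73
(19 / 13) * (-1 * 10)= -190 / 13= -14.62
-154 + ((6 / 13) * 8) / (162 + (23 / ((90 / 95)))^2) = -487385362 / 3164941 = -154.00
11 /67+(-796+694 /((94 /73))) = -256.88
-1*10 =-10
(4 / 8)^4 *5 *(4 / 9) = 5 / 36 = 0.14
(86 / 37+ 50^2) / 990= 15431 / 6105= 2.53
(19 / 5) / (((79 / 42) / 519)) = 414162 / 395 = 1048.51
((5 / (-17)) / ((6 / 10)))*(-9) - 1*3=24 / 17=1.41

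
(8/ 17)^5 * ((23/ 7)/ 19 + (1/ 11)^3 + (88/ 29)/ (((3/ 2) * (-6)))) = -247507124224/ 65601657230571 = -0.00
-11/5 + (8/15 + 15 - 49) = -107/3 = -35.67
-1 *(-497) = 497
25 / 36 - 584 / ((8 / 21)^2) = -289687 / 72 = -4023.43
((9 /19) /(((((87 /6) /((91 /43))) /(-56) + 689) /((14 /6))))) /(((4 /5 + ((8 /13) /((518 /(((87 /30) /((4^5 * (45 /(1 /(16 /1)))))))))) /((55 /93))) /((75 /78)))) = 7805147750400000 /4047444102038468707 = 0.00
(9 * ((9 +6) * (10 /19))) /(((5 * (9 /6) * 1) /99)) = 17820 /19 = 937.89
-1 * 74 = -74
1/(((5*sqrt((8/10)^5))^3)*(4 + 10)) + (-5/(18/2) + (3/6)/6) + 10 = 9.53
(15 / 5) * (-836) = -2508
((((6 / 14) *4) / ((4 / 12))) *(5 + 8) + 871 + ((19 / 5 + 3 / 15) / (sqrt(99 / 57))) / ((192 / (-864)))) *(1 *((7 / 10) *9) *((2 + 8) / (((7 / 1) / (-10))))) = -590850 / 7 + 540 *sqrt(627) / 11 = -83177.91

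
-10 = -10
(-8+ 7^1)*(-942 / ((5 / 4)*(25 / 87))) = 327816 / 125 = 2622.53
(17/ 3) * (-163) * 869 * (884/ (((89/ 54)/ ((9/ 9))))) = -38316080088/ 89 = -430517753.80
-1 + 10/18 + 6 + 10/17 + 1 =1093/153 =7.14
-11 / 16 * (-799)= 8789 / 16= 549.31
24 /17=1.41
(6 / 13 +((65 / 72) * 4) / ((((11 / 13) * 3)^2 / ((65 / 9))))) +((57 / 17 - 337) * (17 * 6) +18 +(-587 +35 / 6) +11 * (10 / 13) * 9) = -39578368408 / 1146717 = -34514.50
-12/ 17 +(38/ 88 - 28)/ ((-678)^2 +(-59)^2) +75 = 89062231/ 1198780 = 74.29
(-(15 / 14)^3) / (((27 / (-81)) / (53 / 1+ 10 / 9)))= 547875 / 2744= 199.66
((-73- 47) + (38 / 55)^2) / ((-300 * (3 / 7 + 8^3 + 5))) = 632723 / 821741250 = 0.00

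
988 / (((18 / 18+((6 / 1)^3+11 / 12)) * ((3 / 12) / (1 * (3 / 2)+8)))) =450528 / 2615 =172.29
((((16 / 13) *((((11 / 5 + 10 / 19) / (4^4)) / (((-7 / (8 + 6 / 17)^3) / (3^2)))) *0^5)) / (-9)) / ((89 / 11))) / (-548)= 0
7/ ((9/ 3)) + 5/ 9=26/ 9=2.89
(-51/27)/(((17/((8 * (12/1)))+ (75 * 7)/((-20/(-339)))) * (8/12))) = -272/854297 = -0.00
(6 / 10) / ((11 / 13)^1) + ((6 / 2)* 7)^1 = 1194 / 55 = 21.71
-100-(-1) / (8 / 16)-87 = -185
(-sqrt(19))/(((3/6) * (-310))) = 0.03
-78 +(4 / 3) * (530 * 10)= 20966 / 3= 6988.67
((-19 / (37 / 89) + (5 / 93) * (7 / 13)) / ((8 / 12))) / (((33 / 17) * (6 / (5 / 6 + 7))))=-408114019 / 8857134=-46.08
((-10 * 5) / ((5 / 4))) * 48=-1920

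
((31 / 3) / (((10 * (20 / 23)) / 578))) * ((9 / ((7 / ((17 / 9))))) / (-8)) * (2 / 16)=-3502969 / 134400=-26.06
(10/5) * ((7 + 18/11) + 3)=256/11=23.27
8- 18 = -10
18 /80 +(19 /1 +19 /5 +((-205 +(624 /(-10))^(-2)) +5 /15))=-88408507 /486720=-181.64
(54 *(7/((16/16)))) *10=3780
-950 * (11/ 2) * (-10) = 52250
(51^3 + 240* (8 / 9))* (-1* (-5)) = 1992965 / 3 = 664321.67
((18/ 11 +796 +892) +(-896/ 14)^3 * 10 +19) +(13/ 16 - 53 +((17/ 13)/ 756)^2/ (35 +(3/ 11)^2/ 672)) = -377218651486917621317/ 143988480011376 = -2619783.55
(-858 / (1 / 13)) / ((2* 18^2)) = -1859 / 108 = -17.21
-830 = -830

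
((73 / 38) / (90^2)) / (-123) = -73 / 37859400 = -0.00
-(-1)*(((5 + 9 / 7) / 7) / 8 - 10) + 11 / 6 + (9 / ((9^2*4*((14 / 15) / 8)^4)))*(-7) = -1088288 / 1029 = -1057.62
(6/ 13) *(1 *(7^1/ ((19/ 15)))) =630/ 247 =2.55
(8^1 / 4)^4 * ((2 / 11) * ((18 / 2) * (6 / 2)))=864 / 11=78.55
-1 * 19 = -19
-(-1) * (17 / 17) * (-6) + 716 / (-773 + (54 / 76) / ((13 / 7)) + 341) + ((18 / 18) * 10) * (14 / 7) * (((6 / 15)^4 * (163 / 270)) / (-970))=-165009725542 / 21544003125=-7.66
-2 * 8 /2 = -8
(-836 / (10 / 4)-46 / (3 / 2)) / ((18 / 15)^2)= -6845 / 27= -253.52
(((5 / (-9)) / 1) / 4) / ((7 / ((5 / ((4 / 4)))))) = -25 / 252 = -0.10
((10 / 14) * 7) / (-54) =-5 / 54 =-0.09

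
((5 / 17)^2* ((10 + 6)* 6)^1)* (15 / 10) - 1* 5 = 2155 / 289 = 7.46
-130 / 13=-10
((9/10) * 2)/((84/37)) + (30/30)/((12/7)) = 1.38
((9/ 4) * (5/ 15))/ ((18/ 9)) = 3/ 8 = 0.38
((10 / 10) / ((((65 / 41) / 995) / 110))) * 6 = 5384940 / 13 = 414226.15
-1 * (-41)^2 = -1681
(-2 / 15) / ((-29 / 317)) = 634 / 435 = 1.46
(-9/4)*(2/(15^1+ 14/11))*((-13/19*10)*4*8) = 205920/3401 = 60.55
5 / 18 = 0.28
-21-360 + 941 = 560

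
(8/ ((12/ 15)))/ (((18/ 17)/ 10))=850/ 9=94.44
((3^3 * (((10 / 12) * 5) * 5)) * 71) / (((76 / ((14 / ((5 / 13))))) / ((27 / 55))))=7850115 / 836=9390.09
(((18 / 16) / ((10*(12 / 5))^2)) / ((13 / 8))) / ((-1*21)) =-1 / 17472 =-0.00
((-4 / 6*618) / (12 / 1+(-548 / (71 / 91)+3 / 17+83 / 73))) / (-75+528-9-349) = 18150866 / 2883873485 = 0.01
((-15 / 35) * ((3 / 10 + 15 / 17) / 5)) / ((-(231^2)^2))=67 / 1882445345550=0.00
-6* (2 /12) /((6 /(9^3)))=-243 /2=-121.50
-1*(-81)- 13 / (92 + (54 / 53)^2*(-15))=17353211 / 214688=80.83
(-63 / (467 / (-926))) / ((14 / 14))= 58338 / 467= 124.92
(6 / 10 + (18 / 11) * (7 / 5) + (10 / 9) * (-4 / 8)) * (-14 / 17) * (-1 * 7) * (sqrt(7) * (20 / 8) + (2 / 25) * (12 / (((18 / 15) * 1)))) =26656 / 2475 + 3332 * sqrt(7) / 99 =99.82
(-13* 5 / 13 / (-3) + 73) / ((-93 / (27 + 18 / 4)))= -784 / 31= -25.29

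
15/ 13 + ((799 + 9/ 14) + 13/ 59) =8601321/ 10738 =801.02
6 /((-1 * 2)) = -3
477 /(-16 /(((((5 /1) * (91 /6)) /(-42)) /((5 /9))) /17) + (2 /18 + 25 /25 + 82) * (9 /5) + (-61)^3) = -10335 /4912867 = -0.00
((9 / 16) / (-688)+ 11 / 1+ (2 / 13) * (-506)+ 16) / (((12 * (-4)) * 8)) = 7276405 / 54951936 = 0.13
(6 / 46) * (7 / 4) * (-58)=-609 / 46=-13.24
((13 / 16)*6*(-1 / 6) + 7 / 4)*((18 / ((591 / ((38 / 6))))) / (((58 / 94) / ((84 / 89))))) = 281295 / 1016914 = 0.28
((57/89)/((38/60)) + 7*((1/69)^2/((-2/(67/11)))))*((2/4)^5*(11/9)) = 9385039/244067904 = 0.04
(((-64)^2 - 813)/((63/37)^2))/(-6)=-91723/486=-188.73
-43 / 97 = -0.44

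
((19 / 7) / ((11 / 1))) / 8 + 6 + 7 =8027 / 616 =13.03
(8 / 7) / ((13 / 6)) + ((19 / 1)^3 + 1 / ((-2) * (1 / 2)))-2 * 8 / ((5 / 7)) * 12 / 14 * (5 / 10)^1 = 3116262 / 455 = 6848.93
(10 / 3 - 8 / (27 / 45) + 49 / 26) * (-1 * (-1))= -211 / 26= -8.12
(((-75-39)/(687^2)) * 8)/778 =-152/61198647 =-0.00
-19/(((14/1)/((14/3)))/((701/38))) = -701/6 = -116.83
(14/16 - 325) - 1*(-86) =-1905/8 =-238.12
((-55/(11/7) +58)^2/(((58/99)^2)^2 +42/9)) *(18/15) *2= 304893173574/1148986585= 265.36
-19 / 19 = -1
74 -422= -348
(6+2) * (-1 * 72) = -576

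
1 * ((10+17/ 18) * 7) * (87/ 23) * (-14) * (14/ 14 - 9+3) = 20285.29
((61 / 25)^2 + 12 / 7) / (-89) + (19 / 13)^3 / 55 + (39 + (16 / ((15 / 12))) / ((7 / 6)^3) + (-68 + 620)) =276208070637899 / 461091255625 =599.03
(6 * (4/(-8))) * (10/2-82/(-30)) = -116/5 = -23.20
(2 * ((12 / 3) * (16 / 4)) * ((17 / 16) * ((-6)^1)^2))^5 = 2747306344218624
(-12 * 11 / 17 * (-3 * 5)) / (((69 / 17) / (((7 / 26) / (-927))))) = -770 / 92391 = -0.01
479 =479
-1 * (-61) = 61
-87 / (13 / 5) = -435 / 13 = -33.46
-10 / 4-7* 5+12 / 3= -67 / 2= -33.50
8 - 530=-522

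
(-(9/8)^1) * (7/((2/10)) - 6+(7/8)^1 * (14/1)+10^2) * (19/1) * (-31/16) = 2995065/512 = 5849.74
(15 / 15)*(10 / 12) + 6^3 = 1301 / 6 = 216.83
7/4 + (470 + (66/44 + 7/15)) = 28423/60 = 473.72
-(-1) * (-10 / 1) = -10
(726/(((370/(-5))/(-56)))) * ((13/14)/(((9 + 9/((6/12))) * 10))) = 3146/1665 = 1.89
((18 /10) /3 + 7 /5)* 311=622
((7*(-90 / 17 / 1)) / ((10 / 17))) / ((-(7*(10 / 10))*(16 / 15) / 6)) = 50.62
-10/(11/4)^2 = -160/121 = -1.32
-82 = -82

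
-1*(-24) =24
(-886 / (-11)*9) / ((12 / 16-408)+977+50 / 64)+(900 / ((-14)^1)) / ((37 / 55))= -4904379738 / 52014193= -94.29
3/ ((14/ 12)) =18/ 7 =2.57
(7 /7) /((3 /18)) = 6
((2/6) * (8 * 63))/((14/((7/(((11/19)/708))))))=1129968/11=102724.36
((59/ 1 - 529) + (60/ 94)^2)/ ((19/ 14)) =-14522620/ 41971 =-346.02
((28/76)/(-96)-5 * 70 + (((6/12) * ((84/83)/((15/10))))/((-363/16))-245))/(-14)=1557115675/36636864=42.50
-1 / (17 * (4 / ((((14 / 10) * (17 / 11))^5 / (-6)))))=1403737447 / 12078825000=0.12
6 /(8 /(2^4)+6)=12 /13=0.92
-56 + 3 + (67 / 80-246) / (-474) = -1990147 / 37920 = -52.48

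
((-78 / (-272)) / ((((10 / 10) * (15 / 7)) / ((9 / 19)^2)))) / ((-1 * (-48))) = 2457 / 3927680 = 0.00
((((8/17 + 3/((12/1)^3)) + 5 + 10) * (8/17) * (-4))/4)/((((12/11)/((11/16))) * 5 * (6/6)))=-3666421/3995136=-0.92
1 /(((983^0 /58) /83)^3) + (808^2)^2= 537793907640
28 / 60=7 / 15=0.47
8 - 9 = -1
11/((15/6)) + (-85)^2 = 36147/5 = 7229.40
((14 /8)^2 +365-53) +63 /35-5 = 24949 /80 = 311.86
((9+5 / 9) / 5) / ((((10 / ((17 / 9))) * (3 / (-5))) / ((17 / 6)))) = -12427 / 7290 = -1.70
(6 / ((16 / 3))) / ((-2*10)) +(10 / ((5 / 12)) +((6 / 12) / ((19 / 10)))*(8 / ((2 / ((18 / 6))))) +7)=103669 / 3040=34.10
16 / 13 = 1.23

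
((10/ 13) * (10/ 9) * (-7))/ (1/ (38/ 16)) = -3325/ 234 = -14.21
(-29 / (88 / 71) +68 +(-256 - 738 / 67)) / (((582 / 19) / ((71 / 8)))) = -64.44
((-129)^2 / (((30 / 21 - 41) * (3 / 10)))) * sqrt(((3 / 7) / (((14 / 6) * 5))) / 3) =-11094 * sqrt(15) / 277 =-155.12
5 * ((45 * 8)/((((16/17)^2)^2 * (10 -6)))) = 18792225/32768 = 573.49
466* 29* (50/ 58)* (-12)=-139800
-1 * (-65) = 65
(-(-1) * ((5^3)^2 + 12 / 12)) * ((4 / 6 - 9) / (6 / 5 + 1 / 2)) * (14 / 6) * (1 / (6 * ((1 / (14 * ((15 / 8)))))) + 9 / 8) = -150400250 / 153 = -983008.17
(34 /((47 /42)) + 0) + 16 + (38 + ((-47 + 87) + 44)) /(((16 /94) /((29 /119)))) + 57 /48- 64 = 14160639 /89488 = 158.24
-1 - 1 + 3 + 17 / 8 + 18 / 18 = 33 / 8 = 4.12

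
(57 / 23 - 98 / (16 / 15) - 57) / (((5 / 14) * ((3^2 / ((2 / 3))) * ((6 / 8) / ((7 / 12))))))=-146657 / 6210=-23.62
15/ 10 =3/ 2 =1.50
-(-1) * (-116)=-116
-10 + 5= -5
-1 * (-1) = 1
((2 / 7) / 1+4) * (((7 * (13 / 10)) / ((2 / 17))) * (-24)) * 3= -23868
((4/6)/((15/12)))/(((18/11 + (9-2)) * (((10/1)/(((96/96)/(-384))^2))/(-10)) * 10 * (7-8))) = 11/262656000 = 0.00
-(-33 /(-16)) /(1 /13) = -429 /16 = -26.81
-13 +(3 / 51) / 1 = -220 / 17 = -12.94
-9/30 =-3/10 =-0.30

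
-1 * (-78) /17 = 78 /17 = 4.59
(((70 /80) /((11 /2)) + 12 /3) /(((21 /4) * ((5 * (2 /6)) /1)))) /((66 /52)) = 1586 /4235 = 0.37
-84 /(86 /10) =-420 /43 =-9.77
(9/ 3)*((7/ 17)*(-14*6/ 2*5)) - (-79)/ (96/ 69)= -110231/ 544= -202.63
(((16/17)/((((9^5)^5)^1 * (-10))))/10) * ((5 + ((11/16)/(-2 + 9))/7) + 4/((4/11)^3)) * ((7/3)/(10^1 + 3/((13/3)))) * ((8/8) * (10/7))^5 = -299650000/199578933576404562205953911132163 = -0.00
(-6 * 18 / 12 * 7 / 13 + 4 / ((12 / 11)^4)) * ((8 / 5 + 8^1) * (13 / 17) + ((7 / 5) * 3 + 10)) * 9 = -249490229 / 636480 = -391.98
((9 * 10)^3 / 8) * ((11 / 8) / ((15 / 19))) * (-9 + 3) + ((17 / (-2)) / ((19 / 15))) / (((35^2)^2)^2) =-952256.25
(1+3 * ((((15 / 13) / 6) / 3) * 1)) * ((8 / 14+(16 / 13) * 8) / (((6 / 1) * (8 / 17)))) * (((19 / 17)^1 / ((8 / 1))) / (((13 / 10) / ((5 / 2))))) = 1.18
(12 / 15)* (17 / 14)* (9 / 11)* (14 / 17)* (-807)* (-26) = 755352 / 55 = 13733.67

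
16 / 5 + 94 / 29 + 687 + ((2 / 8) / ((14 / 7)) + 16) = 823097 / 1160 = 709.57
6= 6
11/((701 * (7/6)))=66/4907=0.01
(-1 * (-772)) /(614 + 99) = 772 /713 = 1.08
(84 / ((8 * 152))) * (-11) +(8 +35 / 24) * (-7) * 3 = -60613 / 304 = -199.38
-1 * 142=-142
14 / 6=7 / 3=2.33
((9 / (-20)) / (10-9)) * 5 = -9 / 4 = -2.25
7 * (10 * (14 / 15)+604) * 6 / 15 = 5152 / 3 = 1717.33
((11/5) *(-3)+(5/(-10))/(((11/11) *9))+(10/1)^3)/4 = 89401/360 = 248.34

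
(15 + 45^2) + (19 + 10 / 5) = 2061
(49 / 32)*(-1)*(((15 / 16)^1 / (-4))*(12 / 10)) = 441 / 1024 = 0.43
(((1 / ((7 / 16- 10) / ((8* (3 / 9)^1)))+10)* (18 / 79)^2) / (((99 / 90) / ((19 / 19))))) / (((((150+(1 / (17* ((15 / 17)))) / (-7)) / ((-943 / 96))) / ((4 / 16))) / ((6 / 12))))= -0.00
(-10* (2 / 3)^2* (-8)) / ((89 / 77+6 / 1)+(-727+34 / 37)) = -455840 / 9216981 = -0.05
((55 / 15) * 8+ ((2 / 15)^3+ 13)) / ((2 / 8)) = 169.34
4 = 4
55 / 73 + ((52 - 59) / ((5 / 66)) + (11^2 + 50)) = 28964 / 365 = 79.35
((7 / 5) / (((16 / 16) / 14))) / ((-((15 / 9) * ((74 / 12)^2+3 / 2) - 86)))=10584 / 10865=0.97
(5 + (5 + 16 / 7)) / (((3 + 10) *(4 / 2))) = 43 / 91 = 0.47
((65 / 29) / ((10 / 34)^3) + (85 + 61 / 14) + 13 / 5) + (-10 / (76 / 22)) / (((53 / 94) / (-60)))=4988853717 / 10221050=488.10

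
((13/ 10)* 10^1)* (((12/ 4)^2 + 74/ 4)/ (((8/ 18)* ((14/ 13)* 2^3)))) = 83655/ 896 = 93.36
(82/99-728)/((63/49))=-503930/891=-565.58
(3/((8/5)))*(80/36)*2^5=400/3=133.33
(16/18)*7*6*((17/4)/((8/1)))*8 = 476/3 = 158.67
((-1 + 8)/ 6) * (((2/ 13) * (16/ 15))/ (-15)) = -112/ 8775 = -0.01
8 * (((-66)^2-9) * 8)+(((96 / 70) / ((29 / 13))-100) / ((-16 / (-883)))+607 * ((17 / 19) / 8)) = 42086205699 / 154280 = 272791.07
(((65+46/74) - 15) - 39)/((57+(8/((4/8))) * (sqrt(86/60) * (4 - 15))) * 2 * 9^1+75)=-75680 * sqrt(1290)/812338293 - 789050/812338293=-0.00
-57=-57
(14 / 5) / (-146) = -7 / 365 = -0.02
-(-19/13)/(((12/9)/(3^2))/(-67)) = -34371/52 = -660.98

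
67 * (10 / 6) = 335 / 3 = 111.67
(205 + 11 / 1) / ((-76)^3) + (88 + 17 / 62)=150156391 / 1701032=88.27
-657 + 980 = 323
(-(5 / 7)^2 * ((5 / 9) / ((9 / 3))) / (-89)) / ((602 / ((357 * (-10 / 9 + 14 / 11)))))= 17000 / 167082993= 0.00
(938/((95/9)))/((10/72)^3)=393869952/11875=33168.00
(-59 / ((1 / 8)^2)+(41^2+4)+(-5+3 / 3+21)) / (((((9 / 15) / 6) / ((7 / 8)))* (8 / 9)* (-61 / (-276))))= -92373.75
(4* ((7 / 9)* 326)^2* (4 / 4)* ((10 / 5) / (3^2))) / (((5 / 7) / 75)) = 1458106720 / 243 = 6000439.18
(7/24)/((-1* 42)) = -0.01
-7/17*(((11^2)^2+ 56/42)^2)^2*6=-52125977473155687374/459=-113564221074413262.25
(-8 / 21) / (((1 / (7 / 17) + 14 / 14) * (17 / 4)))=-4 / 153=-0.03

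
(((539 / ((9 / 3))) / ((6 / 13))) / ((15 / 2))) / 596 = 7007 / 80460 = 0.09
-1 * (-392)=392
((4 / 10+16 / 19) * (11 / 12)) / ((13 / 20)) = 1298 / 741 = 1.75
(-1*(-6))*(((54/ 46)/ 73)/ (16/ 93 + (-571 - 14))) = -15066/ 91319131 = -0.00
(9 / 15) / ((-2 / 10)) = -3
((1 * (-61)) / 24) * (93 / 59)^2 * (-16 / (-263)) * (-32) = 11255232 / 915503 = 12.29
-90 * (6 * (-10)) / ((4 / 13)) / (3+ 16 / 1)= 923.68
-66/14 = -33/7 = -4.71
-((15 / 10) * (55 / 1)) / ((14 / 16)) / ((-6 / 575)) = 9035.71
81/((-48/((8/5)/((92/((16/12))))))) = -0.04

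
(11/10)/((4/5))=11/8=1.38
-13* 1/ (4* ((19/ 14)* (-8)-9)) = 91/ 556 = 0.16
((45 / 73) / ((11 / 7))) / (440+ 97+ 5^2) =315 / 451286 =0.00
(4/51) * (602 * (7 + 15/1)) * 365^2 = 7057727600/51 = 138386815.69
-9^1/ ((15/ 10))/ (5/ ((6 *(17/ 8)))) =-153/ 10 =-15.30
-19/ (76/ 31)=-31/ 4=-7.75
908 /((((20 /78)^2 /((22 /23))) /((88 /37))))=668436912 /21275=31418.89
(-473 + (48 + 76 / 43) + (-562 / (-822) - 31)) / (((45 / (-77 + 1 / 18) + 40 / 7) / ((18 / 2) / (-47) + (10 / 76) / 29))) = 150495009221753 / 9104124430452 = 16.53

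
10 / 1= 10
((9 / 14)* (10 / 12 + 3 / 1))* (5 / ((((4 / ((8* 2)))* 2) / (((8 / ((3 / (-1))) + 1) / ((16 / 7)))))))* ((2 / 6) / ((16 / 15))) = -2875 / 512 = -5.62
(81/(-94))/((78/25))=-0.28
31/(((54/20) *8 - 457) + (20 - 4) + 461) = 155/208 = 0.75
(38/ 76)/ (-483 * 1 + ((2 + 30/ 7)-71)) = -7/ 7668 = -0.00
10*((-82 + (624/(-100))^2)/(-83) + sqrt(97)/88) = 5*sqrt(97)/44 + 53828/10375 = 6.31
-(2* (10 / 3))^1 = -20 / 3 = -6.67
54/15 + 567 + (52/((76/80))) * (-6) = 23007/95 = 242.18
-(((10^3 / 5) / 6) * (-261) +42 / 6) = 8693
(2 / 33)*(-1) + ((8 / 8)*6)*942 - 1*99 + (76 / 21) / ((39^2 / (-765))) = 216710141 / 39039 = 5551.12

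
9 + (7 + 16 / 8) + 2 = 20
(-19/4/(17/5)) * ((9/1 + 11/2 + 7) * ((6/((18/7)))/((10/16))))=-5719/51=-112.14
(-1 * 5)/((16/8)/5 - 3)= 25/13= 1.92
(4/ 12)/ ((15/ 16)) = 16/ 45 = 0.36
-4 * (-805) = 3220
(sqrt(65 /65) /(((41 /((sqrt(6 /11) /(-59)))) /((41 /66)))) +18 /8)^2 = 1125870281 /222394128 - 3 * sqrt(66) /28556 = 5.06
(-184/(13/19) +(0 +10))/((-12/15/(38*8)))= 1279080/13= 98390.77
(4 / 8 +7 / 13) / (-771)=-9 / 6682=-0.00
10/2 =5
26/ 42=13/ 21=0.62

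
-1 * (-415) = 415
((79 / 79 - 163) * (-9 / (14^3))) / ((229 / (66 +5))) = 51759 / 314188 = 0.16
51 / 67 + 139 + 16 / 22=103540 / 737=140.49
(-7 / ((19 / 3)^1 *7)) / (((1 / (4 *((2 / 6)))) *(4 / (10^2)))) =-100 / 19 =-5.26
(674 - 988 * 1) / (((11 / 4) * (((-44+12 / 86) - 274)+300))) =6751 / 1056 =6.39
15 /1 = 15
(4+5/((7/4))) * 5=240/7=34.29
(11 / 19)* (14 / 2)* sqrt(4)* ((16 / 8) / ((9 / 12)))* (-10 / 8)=-1540 / 57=-27.02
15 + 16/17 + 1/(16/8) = 559/34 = 16.44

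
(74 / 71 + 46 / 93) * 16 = 162368 / 6603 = 24.59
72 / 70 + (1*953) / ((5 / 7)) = 46733 / 35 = 1335.23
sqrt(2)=1.41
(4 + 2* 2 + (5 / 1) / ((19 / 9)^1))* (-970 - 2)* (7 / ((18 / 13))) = -968058 / 19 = -50950.42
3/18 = 1/6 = 0.17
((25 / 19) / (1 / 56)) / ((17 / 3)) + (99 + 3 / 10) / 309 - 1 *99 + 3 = -27505327 / 332690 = -82.68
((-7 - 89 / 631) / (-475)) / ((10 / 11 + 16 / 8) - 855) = -49566 / 2809322425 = -0.00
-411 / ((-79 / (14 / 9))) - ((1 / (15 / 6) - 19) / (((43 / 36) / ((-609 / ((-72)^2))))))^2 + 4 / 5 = 15554857147 / 2804563200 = 5.55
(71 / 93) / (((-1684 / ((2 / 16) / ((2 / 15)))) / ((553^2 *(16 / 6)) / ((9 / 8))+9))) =-6948066745 / 22552128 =-308.09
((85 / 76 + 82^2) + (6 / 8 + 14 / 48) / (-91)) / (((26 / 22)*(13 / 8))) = 3501.83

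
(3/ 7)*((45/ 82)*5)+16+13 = 30.18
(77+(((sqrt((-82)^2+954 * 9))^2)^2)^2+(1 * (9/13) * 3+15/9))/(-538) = -2142719736113193149/20982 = -102121806124925.80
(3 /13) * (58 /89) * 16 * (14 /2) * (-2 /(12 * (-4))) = 812 /1157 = 0.70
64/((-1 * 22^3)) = -8/1331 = -0.01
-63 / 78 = -21 / 26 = -0.81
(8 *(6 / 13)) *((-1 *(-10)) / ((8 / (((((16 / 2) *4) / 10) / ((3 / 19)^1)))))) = 1216 / 13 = 93.54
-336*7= -2352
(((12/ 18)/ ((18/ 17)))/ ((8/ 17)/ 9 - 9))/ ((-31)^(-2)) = -277729/ 4107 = -67.62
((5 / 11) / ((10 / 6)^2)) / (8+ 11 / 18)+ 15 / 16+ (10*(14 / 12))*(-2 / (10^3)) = 381853 / 409200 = 0.93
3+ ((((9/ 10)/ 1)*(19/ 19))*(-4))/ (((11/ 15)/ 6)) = -291/ 11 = -26.45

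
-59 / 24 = -2.46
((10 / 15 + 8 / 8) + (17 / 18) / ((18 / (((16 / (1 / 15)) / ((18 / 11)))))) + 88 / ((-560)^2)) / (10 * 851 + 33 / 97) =8650719281 / 7863411376800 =0.00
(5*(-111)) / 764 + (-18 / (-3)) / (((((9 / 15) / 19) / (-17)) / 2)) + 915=-4236935 / 764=-5545.73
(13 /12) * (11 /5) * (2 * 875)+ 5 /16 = 200215 /48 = 4171.15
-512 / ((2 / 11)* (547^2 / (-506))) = 1424896 / 299209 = 4.76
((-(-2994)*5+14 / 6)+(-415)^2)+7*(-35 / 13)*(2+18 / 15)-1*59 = 7296043 / 39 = 187078.03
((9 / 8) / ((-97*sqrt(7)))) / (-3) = 3*sqrt(7) / 5432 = 0.00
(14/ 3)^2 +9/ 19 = 3805/ 171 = 22.25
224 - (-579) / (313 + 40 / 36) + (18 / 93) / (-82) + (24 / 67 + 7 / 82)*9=110659511993 / 481477678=229.83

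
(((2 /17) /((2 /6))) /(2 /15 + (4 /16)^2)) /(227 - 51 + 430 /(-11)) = 2640 /200549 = 0.01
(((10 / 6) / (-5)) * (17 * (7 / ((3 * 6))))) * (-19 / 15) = 2261 / 810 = 2.79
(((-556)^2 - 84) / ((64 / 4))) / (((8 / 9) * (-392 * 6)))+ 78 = 1725075 / 25088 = 68.76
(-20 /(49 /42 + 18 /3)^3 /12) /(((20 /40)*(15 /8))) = -384 /79507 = -0.00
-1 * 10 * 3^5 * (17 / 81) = -510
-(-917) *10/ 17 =9170/ 17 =539.41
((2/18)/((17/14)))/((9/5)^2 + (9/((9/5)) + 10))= 175/34884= 0.01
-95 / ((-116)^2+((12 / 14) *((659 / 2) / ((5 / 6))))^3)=-4073125 / 1669643881928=-0.00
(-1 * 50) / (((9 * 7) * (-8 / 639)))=1775 / 28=63.39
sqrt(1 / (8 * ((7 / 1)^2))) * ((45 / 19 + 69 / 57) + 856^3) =31679495.95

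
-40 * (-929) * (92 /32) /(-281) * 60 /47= -6410100 /13207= -485.36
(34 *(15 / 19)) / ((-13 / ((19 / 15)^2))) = -646 / 195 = -3.31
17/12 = 1.42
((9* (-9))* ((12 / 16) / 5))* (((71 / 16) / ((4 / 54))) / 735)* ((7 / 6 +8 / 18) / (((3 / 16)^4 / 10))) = -3162624 / 245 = -12908.67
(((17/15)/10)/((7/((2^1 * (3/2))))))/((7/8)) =68/1225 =0.06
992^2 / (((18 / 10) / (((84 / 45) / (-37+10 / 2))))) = -861056 / 27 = -31890.96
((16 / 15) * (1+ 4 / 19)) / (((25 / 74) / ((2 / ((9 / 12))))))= 10.19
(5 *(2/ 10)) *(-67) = -67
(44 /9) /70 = 22 /315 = 0.07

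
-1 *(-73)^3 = 389017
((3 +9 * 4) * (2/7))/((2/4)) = 156/7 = 22.29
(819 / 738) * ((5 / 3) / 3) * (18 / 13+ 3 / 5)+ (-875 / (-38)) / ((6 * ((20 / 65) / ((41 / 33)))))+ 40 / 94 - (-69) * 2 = 155.15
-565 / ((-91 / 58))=32770 / 91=360.11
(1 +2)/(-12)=-1/4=-0.25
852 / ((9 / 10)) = 2840 / 3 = 946.67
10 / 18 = 5 / 9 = 0.56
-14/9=-1.56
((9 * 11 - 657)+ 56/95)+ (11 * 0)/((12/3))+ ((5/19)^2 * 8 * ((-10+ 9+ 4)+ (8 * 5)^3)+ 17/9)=567002551/16245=34903.20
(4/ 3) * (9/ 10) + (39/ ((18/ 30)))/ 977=6187/ 4885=1.27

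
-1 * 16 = -16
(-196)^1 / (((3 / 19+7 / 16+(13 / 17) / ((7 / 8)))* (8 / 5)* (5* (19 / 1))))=-46648 / 53155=-0.88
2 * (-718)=-1436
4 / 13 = 0.31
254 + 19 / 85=21609 / 85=254.22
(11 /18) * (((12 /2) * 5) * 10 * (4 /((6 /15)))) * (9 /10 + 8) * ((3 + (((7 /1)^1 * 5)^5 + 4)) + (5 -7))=2570946026000 /3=856982008666.67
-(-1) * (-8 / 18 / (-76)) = 1 / 171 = 0.01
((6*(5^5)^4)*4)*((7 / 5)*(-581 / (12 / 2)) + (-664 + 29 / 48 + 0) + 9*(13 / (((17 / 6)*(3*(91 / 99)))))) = -427068500518798828125 / 238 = -1794405464364700958.51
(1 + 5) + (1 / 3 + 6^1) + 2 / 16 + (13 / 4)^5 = 1152151 / 3072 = 375.05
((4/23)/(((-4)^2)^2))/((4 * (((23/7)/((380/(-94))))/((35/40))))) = -4655/25459712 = -0.00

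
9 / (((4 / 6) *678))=9 / 452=0.02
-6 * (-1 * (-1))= -6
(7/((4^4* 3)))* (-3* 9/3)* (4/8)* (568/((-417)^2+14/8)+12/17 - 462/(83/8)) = 225790046349/125624242304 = 1.80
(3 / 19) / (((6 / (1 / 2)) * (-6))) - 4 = -1825 / 456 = -4.00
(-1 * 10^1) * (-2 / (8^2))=5 / 16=0.31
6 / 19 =0.32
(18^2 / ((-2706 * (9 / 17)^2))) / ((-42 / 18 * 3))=578 / 9471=0.06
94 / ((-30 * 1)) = -47 / 15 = -3.13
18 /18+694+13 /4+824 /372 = 260573 /372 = 700.47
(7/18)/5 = 7/90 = 0.08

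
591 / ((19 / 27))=15957 / 19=839.84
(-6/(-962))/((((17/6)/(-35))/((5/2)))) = -1575/8177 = -0.19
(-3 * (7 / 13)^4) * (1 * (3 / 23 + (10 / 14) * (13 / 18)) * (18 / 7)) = -275331 / 656903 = -0.42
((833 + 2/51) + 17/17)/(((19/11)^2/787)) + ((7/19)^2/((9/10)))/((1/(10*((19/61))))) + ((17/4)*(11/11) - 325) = 219688.18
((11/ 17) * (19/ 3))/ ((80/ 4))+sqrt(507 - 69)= 209/ 1020+sqrt(438)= 21.13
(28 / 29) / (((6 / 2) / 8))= 224 / 87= 2.57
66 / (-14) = -33 / 7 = -4.71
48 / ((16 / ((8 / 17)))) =24 / 17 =1.41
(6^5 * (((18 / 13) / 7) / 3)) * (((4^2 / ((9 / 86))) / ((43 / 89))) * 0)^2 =0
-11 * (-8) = 88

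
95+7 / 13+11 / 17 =21257 / 221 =96.19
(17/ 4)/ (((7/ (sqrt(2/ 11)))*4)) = 17*sqrt(22)/ 1232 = 0.06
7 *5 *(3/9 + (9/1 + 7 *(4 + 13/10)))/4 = 9751/24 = 406.29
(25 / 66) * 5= 1.89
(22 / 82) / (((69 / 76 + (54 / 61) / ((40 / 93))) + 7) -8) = 127490 / 934267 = 0.14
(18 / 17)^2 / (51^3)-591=-839135475 / 1419857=-591.00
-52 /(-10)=26 /5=5.20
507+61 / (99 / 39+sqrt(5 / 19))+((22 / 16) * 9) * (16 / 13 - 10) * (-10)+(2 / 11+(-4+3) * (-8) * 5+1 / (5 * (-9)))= 105832799186 / 63854505 - 10309 * sqrt(95) / 19846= 1652.34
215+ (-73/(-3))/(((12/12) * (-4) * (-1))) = 2653/12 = 221.08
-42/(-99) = 14/33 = 0.42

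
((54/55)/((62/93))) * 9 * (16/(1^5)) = 11664/55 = 212.07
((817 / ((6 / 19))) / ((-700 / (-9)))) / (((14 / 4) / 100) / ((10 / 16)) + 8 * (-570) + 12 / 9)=-698535 / 95730824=-0.01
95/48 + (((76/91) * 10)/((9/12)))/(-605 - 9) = 876565/446992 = 1.96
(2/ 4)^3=1/ 8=0.12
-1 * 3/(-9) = 1/3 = 0.33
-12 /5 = -2.40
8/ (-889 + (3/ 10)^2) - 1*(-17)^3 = 436720683/ 88891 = 4912.99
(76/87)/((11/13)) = 988/957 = 1.03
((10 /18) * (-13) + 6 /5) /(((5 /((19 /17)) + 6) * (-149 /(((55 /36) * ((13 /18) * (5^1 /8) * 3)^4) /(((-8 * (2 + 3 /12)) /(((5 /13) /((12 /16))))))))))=-388862134375 /688466912477184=-0.00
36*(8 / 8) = 36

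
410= 410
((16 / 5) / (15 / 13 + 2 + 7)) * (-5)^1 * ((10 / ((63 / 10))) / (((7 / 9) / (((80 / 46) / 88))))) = -26000 / 409101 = -0.06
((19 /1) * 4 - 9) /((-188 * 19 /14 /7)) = -3283 /1786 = -1.84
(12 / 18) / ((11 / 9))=0.55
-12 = -12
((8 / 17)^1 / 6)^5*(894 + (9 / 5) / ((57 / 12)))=100352 / 37805535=0.00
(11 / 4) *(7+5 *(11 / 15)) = 88 / 3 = 29.33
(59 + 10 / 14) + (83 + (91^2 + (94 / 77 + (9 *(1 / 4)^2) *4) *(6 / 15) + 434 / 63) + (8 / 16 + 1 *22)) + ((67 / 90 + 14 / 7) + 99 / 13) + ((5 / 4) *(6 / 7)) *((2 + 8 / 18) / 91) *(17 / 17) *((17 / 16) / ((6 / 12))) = 1423527401 / 168168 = 8464.91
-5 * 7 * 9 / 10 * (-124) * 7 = 27342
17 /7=2.43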